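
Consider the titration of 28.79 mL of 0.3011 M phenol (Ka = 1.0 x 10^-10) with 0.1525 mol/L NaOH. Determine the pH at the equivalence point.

n(C6H5OH) = 0.3011 x 0.02879 = 0.008669 mol; V(NaOH) at equivalence = 0.008669/0.1525 = 0.05684 L.
At equivalence all the acid is converted to C6H5O-; total volume = 0.02879 + 0.05684 = 0.08563 L, so [C6H5O-] = 0.008669/0.08563 = 0.1012 M.
Kb = Kw/Ka = 1.0e-14 / 1.0 x 10^-10 = 0.000100.
[OH^-] = sqrt(Kb x [C6H5O-]) = sqrt(0.000100 x 0.1012) = 0.00318 M.
pOH = 2.50, so pH = 14.00 - 2.50 = 11.50.

11.50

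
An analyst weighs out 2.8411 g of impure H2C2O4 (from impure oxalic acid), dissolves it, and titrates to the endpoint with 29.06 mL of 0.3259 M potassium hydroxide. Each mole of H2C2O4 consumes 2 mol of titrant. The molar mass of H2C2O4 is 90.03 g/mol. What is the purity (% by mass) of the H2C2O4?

n(KOH) = 0.3259 x 0.02906 = 0.009471 mol.
n(H2C2O4) = 0.009471 / 2 = 0.004735 mol.
mass of H2C2O4 = 0.004735 x 90.03 = 0.4263 g.
% purity = 0.4263 / 2.8411 x 100 = 15.0%.

15.0%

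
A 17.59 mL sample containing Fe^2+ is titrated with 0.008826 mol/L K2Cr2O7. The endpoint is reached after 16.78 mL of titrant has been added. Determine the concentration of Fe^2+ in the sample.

0.0505 M

n(K2Cr2O7) = 0.008826 x 0.01678 = 0.0001481 mol.
From the balanced equation, 1 mol K2Cr2O7 reacts with 6 mol Fe^2+, so n(Fe^2+) = 0.0001481 x 6/1 = 0.0008886 mol.
[Fe^2+] = 0.0008886 / 0.01759 L = 0.0505 M.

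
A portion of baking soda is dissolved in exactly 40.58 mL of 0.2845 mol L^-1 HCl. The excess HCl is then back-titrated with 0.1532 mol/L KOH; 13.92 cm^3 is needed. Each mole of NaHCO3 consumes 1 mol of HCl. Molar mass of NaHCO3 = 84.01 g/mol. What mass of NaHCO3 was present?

0.791 g

Total n(HCl) added = 0.2845 x 0.04058 = 0.01155 mol.
n(KOH) used = 0.1532 x 0.01392 = 0.002133 mol, which equals the excess n(HCl).
So n(HCl) consumed by the sample = 0.01155 - 0.002133 = 0.009412 mol.
n(NaHCO3) = 0.009412 / 1 = 0.009412 mol.
mass = 0.009412 mol x 84.01 g/mol = 0.791 g.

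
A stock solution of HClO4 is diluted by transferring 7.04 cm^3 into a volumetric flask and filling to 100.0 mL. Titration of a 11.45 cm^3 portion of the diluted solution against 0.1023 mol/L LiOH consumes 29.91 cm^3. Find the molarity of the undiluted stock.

3.80 M

n(LiOH) = 0.1023 x 0.02991 = 0.003060 mol.
n(HClO4) in the aliquot = 0.003060 mol.
[diluted HClO4] = 0.003060 / 0.01145 = 0.2672 M.
Dilution factor = 100.0/7.040 = 14.20, so [stock] = 0.2672 x 14.20 = 3.80 M.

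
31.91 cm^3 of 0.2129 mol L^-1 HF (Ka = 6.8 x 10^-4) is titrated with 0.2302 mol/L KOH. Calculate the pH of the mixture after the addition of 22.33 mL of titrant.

3.66

Initial n(HF) = 0.2129 x 0.03191 = 0.006794 mol.
n(KOH) added = 0.2302 x 0.02233 = 0.005140 mol, converting that many moles of HF to F-.
Remaining n(HF) = 0.001653 mol; n(F-) = 0.005140 mol.
By Henderson-Hasselbalch, pH = pKa + log([A^-]/[HA]) = 3.17 + log(0.005140/0.001653) = 3.17 + (+0.49) = 3.66.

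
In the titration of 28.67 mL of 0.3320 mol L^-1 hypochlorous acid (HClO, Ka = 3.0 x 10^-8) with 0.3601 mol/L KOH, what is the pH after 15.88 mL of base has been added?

Initial n(HClO) = 0.3320 x 0.02867 = 0.009518 mol.
n(KOH) added = 0.3601 x 0.01588 = 0.005718 mol, converting that many moles of HClO to ClO-.
Remaining n(HClO) = 0.003800 mol; n(ClO-) = 0.005718 mol.
By Henderson-Hasselbalch, pH = pKa + log([A^-]/[HA]) = 7.52 + log(0.005718/0.003800) = 7.52 + (+0.18) = 7.70.

7.70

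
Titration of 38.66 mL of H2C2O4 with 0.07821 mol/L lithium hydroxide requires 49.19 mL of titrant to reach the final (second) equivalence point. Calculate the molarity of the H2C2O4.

0.0498 M

n(LiOH) = 0.07821 x 0.04919 = 0.003847 mol.
At the final (second) equivalence point, 2 mol OH^- react per mol H2C2O4, so n(H2C2O4) = 0.003847 / 2 = 0.001924 mol.
[H2C2O4] = 0.001924 / 0.03866 L = 0.0498 M.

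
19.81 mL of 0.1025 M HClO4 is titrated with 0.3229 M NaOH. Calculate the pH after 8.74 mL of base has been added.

12.44

n(acid) = 0.1025 x 0.01981 = 0.002031 mol; n(NaOH) added = 0.3229 x 0.008740 = 0.002822 mol.
Base is in excess by 0.002822 - 0.002031 = 0.0007916 mol in a total volume of 0.02855 L.
[OH^-] = 0.0007916/0.02855 = 0.02773 M, so pOH = 1.56 and pH = 14.00 - 1.56 = 12.44.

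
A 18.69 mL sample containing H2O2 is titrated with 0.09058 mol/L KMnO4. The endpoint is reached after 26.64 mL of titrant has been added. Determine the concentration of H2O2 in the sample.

0.323 M

n(KMnO4) = 0.09058 x 0.02664 = 0.002413 mol.
From the balanced equation, 2 mol KMnO4 reacts with 5 mol H2O2, so n(H2O2) = 0.002413 x 5/2 = 0.006033 mol.
[H2O2] = 0.006033 / 0.01869 L = 0.323 M.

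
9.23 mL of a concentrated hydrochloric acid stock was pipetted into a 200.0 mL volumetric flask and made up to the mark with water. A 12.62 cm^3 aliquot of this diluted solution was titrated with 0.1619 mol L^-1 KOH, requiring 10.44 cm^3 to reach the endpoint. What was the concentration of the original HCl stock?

n(KOH) = 0.1619 x 0.01044 = 0.001690 mol.
n(HCl) in the aliquot = 0.001690 mol.
[diluted HCl] = 0.001690 / 0.01262 = 0.1339 M.
Dilution factor = 200.0/9.230 = 21.67, so [stock] = 0.1339 x 21.67 = 2.90 M.

2.90 M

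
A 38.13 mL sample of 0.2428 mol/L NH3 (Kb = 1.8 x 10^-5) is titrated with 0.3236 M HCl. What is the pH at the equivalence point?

n(NH3) = 0.2428 x 0.03813 = 0.009258 mol; V(HCl) at equivalence = 0.009258/0.3236 = 0.02861 L.
At equivalence the base is fully converted to NH4+; total volume = 0.06674 L, so [NH4+] = 0.009258/0.06674 = 0.1387 M.
Ka(NH4+) = Kw/Kb = 1.0e-14 / 1.8 x 10^-5 = 5.56e-10.
[H^+] = sqrt(Ka x [NH4+]) = sqrt(5.56e-10 x 0.1387) = 8.78e-6 M.
pH = -log(8.78e-6) = 5.06.

5.06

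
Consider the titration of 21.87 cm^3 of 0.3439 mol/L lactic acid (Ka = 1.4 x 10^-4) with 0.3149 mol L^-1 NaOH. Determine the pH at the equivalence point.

n(HC3H5O3) = 0.3439 x 0.02187 = 0.007521 mol; V(NaOH) at equivalence = 0.007521/0.3149 = 0.02388 L.
At equivalence all the acid is converted to C3H5O3-; total volume = 0.02187 + 0.02388 = 0.04575 L, so [C3H5O3-] = 0.007521/0.04575 = 0.1644 M.
Kb = Kw/Ka = 1.0e-14 / 1.4 x 10^-4 = 7.14e-11.
[OH^-] = sqrt(Kb x [C3H5O3-]) = sqrt(7.14e-11 x 0.1644) = 3.43e-6 M.
pOH = 5.47, so pH = 14.00 - 5.47 = 8.53.

8.53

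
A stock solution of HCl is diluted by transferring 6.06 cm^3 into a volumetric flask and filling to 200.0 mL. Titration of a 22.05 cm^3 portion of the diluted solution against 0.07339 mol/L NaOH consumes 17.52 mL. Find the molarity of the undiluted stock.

1.92 M

n(NaOH) = 0.07339 x 0.01752 = 0.001286 mol.
n(HCl) in the aliquot = 0.001286 mol.
[diluted HCl] = 0.001286 / 0.02205 = 0.05831 M.
Dilution factor = 200.0/6.060 = 33.00, so [stock] = 0.05831 x 33.00 = 1.92 M.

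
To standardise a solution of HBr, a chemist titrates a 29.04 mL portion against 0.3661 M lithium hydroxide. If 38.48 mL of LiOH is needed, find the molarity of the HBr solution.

n(LiOH) delivered = 0.3661 x 0.03848 = 0.01409 mol.
For a 1:1 reaction, n(HBr) = 0.01409 mol.
[HBr] = 0.01409 mol / 0.02904 L = 0.485 M.

0.485 M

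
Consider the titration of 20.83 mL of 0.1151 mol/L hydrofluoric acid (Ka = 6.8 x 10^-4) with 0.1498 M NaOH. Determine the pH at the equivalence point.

n(HF) = 0.1151 x 0.02083 = 0.002398 mol; V(NaOH) at equivalence = 0.002398/0.1498 = 0.01600 L.
At equivalence all the acid is converted to F-; total volume = 0.02083 + 0.01600 = 0.03683 L, so [F-] = 0.002398/0.03683 = 0.06509 M.
Kb = Kw/Ka = 1.0e-14 / 6.8 x 10^-4 = 1.47e-11.
[OH^-] = sqrt(Kb x [F-]) = sqrt(1.47e-11 x 0.06509) = 9.78e-7 M.
pOH = 6.01, so pH = 14.00 - 6.01 = 7.99.

7.99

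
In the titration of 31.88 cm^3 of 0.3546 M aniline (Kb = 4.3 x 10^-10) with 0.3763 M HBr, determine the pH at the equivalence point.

2.69

n(C6H5NH2) = 0.3546 x 0.03188 = 0.01130 mol; V(HBr) at equivalence = 0.01130/0.3763 = 0.03004 L.
At equivalence the base is fully converted to C6H5NH3+; total volume = 0.06192 L, so [C6H5NH3+] = 0.01130/0.06192 = 0.1826 M.
Ka(C6H5NH3+) = Kw/Kb = 1.0e-14 / 4.3 x 10^-10 = 2.33e-5.
[H^+] = sqrt(Ka x [C6H5NH3+]) = sqrt(2.33e-5 x 0.1826) = 0.00206 M.
pH = -log(0.00206) = 2.69.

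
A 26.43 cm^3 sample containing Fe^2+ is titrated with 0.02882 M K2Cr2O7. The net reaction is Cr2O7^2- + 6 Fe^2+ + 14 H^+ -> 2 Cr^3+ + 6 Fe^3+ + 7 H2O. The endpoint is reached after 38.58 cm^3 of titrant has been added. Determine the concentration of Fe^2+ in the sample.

n(K2Cr2O7) = 0.02882 x 0.03858 = 0.001112 mol.
From the balanced equation, 1 mol K2Cr2O7 reacts with 6 mol Fe^2+, so n(Fe^2+) = 0.001112 x 6/1 = 0.006671 mol.
[Fe^2+] = 0.006671 / 0.02643 L = 0.252 M.

0.252 M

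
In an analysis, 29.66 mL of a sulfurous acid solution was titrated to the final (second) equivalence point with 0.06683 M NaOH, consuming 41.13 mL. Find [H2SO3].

0.0463 M

n(NaOH) = 0.06683 x 0.04113 = 0.002749 mol.
At the final (second) equivalence point, 2 mol OH^- react per mol H2SO3, so n(H2SO3) = 0.002749 / 2 = 0.001374 mol.
[H2SO3] = 0.001374 / 0.02966 L = 0.0463 M.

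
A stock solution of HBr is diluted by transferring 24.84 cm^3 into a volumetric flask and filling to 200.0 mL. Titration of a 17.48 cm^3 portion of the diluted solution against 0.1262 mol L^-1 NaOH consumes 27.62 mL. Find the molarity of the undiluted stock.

n(NaOH) = 0.1262 x 0.02762 = 0.003486 mol.
n(HBr) in the aliquot = 0.003486 mol.
[diluted HBr] = 0.003486 / 0.01748 = 0.1994 M.
Dilution factor = 200.0/24.84 = 8.052, so [stock] = 0.1994 x 8.052 = 1.61 M.

1.61 M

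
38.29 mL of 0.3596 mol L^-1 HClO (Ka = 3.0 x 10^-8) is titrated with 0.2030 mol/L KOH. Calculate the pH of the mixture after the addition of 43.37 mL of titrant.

Initial n(HClO) = 0.3596 x 0.03829 = 0.01377 mol.
n(KOH) added = 0.2030 x 0.04337 = 0.008804 mol, converting that many moles of HClO to ClO-.
Remaining n(HClO) = 0.004965 mol; n(ClO-) = 0.008804 mol.
By Henderson-Hasselbalch, pH = pKa + log([A^-]/[HA]) = 7.52 + log(0.008804/0.004965) = 7.52 + (+0.25) = 7.77.

7.77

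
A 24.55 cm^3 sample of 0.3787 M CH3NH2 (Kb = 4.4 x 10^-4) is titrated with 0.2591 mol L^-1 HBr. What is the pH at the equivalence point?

5.73

n(CH3NH2) = 0.3787 x 0.02455 = 0.009297 mol; V(HBr) at equivalence = 0.009297/0.2591 = 0.03588 L.
At equivalence the base is fully converted to CH3NH3+; total volume = 0.06043 L, so [CH3NH3+] = 0.009297/0.06043 = 0.1538 M.
Ka(CH3NH3+) = Kw/Kb = 1.0e-14 / 4.4 x 10^-4 = 2.27e-11.
[H^+] = sqrt(Ka x [CH3NH3+]) = sqrt(2.27e-11 x 0.1538) = 1.87e-6 M.
pH = -log(1.87e-6) = 5.73.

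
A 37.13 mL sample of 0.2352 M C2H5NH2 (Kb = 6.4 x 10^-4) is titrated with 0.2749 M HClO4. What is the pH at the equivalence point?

n(C2H5NH2) = 0.2352 x 0.03713 = 0.008733 mol; V(HClO4) at equivalence = 0.008733/0.2749 = 0.03177 L.
At equivalence the base is fully converted to C2H5NH3+; total volume = 0.06890 L, so [C2H5NH3+] = 0.008733/0.06890 = 0.1268 M.
Ka(C2H5NH3+) = Kw/Kb = 1.0e-14 / 6.4 x 10^-4 = 1.56e-11.
[H^+] = sqrt(Ka x [C2H5NH3+]) = sqrt(1.56e-11 x 0.1268) = 1.41e-6 M.
pH = -log(1.41e-6) = 5.85.

5.85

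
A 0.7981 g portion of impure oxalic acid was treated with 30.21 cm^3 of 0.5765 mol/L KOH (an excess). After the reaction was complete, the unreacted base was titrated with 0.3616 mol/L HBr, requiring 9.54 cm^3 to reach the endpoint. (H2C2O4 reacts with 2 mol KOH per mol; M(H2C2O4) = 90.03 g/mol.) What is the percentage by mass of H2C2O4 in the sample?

78.8%

Total n(KOH) added = 0.5765 x 0.03021 = 0.01742 mol.
n(HBr) used = 0.3616 x 0.009540 = 0.003450 mol, which equals the excess n(KOH).
So n(KOH) consumed by the sample = 0.01742 - 0.003450 = 0.01397 mol.
n(H2C2O4) = 0.01397 / 2 = 0.006983 mol.
mass H2C2O4 = 0.006983 x 90.03 = 0.6287 g, so %H2C2O4 = 0.6287/0.7981 x 100 = 78.8%.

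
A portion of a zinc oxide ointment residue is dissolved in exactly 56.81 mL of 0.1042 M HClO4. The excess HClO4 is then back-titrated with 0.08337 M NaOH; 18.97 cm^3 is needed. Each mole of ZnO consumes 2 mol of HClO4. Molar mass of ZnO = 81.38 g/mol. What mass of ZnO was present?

0.177 g

Total n(HClO4) added = 0.1042 x 0.05681 = 0.005920 mol.
n(NaOH) used = 0.08337 x 0.01897 = 0.001582 mol, which equals the excess n(HClO4).
So n(HClO4) consumed by the sample = 0.005920 - 0.001582 = 0.004338 mol.
n(ZnO) = 0.004338 / 2 = 0.002169 mol.
mass = 0.002169 mol x 81.38 g/mol = 0.177 g.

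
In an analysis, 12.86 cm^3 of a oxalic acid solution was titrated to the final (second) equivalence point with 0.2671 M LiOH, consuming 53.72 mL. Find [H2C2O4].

n(LiOH) = 0.2671 x 0.05372 = 0.01435 mol.
At the final (second) equivalence point, 2 mol OH^- react per mol H2C2O4, so n(H2C2O4) = 0.01435 / 2 = 0.007174 mol.
[H2C2O4] = 0.007174 / 0.01286 L = 0.558 M.

0.558 M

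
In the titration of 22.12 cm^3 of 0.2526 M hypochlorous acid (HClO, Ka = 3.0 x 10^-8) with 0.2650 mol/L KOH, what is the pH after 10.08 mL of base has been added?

7.48

Initial n(HClO) = 0.2526 x 0.02212 = 0.005588 mol.
n(KOH) added = 0.2650 x 0.01008 = 0.002671 mol, converting that many moles of HClO to ClO-.
Remaining n(HClO) = 0.002916 mol; n(ClO-) = 0.002671 mol.
By Henderson-Hasselbalch, pH = pKa + log([A^-]/[HA]) = 7.52 + log(0.002671/0.002916) = 7.52 + (-0.04) = 7.48.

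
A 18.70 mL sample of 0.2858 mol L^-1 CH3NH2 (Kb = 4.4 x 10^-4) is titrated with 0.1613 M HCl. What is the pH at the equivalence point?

n(CH3NH2) = 0.2858 x 0.01870 = 0.005344 mol; V(HCl) at equivalence = 0.005344/0.1613 = 0.03313 L.
At equivalence the base is fully converted to CH3NH3+; total volume = 0.05183 L, so [CH3NH3+] = 0.005344/0.05183 = 0.1031 M.
Ka(CH3NH3+) = Kw/Kb = 1.0e-14 / 4.4 x 10^-4 = 2.27e-11.
[H^+] = sqrt(Ka x [CH3NH3+]) = sqrt(2.27e-11 x 0.1031) = 1.53e-6 M.
pH = -log(1.53e-6) = 5.82.

5.82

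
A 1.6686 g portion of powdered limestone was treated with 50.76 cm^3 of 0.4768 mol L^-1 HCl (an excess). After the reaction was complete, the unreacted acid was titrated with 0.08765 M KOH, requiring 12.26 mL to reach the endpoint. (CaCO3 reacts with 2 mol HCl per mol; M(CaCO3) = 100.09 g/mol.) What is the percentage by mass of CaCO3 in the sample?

Total n(HCl) added = 0.4768 x 0.05076 = 0.02420 mol.
n(KOH) used = 0.08765 x 0.01226 = 0.001075 mol, which equals the excess n(HCl).
So n(HCl) consumed by the sample = 0.02420 - 0.001075 = 0.02313 mol.
n(CaCO3) = 0.02313 / 2 = 0.01156 mol.
mass CaCO3 = 0.01156 x 100.09 = 1.157 g, so %CaCO3 = 1.157/1.6686 x 100 = 69.4%.

69.4%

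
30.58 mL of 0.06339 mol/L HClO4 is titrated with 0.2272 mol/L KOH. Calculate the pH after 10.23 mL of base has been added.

n(acid) = 0.06339 x 0.03058 = 0.001938 mol; n(KOH) added = 0.2272 x 0.01023 = 0.002324 mol.
Base is in excess by 0.002324 - 0.001938 = 0.0003858 mol in a total volume of 0.04081 L.
[OH^-] = 0.0003858/0.04081 = 0.009453 M, so pOH = 2.02 and pH = 14.00 - 2.02 = 11.98.

11.98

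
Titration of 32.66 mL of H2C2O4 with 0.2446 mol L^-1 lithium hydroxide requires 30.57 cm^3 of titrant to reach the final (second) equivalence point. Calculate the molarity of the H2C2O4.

n(LiOH) = 0.2446 x 0.03057 = 0.007477 mol.
At the final (second) equivalence point, 2 mol OH^- react per mol H2C2O4, so n(H2C2O4) = 0.007477 / 2 = 0.003739 mol.
[H2C2O4] = 0.003739 / 0.03266 L = 0.114 M.

0.114 M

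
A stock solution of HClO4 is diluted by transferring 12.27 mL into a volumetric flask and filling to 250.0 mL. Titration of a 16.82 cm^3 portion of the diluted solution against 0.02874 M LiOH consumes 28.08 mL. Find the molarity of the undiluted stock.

n(LiOH) = 0.02874 x 0.02808 = 0.0008070 mol.
n(HClO4) in the aliquot = 0.0008070 mol.
[diluted HClO4] = 0.0008070 / 0.01682 = 0.04798 M.
Dilution factor = 250.0/12.27 = 20.37, so [stock] = 0.04798 x 20.37 = 0.978 M.

0.978 M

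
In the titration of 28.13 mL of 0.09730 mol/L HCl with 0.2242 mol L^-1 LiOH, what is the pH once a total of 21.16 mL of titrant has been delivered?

n(acid) = 0.09730 x 0.02813 = 0.002737 mol; n(LiOH) added = 0.2242 x 0.02116 = 0.004744 mol.
Base is in excess by 0.004744 - 0.002737 = 0.002007 mol in a total volume of 0.04929 L.
[OH^-] = 0.002007/0.04929 = 0.04072 M, so pOH = 1.39 and pH = 14.00 - 1.39 = 12.61.

12.61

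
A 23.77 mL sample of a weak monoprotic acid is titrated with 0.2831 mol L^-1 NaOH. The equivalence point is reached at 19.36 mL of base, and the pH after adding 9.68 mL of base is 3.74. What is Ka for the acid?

1.8 x 10^-4

9.68 mL is half of the equivalence volume, so this is the half-equivalence point where [HA] = [A^-].
At half-equivalence pH = pKa, so pKa = 3.74.
Ka = 10^(-3.74) = 1.8 x 10^-4.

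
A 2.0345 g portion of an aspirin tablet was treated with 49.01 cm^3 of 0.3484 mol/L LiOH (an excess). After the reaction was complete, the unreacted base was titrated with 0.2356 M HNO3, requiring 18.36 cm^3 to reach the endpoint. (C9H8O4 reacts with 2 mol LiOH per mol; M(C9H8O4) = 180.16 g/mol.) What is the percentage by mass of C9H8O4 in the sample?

Total n(LiOH) added = 0.3484 x 0.04901 = 0.01708 mol.
n(HNO3) used = 0.2356 x 0.01836 = 0.004326 mol, which equals the excess n(LiOH).
So n(LiOH) consumed by the sample = 0.01708 - 0.004326 = 0.01275 mol.
n(C9H8O4) = 0.01275 / 2 = 0.006375 mol.
mass C9H8O4 = 0.006375 x 180.16 = 1.148 g, so %C9H8O4 = 1.148/2.0345 x 100 = 56.4%.

56.4%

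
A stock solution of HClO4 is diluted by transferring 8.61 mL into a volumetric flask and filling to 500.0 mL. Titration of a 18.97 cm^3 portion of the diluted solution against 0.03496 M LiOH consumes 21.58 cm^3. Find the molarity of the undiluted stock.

n(LiOH) = 0.03496 x 0.02158 = 0.0007544 mol.
n(HClO4) in the aliquot = 0.0007544 mol.
[diluted HClO4] = 0.0007544 / 0.01897 = 0.03977 M.
Dilution factor = 500.0/8.610 = 58.07, so [stock] = 0.03977 x 58.07 = 2.31 M.

2.31 M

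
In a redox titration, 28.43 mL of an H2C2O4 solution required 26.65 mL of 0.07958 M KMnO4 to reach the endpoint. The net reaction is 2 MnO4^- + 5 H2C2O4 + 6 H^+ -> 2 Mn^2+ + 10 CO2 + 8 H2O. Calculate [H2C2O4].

0.186 M

n(KMnO4) = 0.07958 x 0.02665 = 0.002121 mol.
From the balanced equation, 2 mol KMnO4 reacts with 5 mol H2C2O4, so n(H2C2O4) = 0.002121 x 5/2 = 0.005302 mol.
[H2C2O4] = 0.005302 / 0.02843 L = 0.186 M.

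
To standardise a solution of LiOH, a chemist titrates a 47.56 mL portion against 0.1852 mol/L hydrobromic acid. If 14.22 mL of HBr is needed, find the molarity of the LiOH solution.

0.0554 M

n(HBr) delivered = 0.1852 x 0.01422 = 0.002634 mol.
For a 1:1 reaction, n(LiOH) = 0.002634 mol.
[LiOH] = 0.002634 mol / 0.04756 L = 0.0554 M.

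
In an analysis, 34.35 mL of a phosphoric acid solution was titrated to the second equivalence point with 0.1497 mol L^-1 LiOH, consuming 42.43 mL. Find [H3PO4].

0.0925 M

n(LiOH) = 0.1497 x 0.04243 = 0.006352 mol.
At the second equivalence point, 2 mol OH^- react per mol H3PO4, so n(H3PO4) = 0.006352 / 2 = 0.003176 mol.
[H3PO4] = 0.003176 / 0.03435 L = 0.0925 M.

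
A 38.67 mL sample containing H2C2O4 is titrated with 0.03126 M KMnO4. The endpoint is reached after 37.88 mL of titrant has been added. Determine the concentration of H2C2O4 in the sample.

0.0766 M

n(KMnO4) = 0.03126 x 0.03788 = 0.001184 mol.
From the balanced equation, 2 mol KMnO4 reacts with 5 mol H2C2O4, so n(H2C2O4) = 0.001184 x 5/2 = 0.002960 mol.
[H2C2O4] = 0.002960 / 0.03867 L = 0.0766 M.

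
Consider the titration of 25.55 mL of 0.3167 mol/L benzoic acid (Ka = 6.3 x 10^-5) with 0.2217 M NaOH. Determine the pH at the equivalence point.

n(C6H5COOH) = 0.3167 x 0.02555 = 0.008092 mol; V(NaOH) at equivalence = 0.008092/0.2217 = 0.03650 L.
At equivalence all the acid is converted to C6H5COO-; total volume = 0.02555 + 0.03650 = 0.06205 L, so [C6H5COO-] = 0.008092/0.06205 = 0.1304 M.
Kb = Kw/Ka = 1.0e-14 / 6.3 x 10^-5 = 1.59e-10.
[OH^-] = sqrt(Kb x [C6H5COO-]) = sqrt(1.59e-10 x 0.1304) = 4.55e-6 M.
pOH = 5.34, so pH = 14.00 - 5.34 = 8.66.

8.66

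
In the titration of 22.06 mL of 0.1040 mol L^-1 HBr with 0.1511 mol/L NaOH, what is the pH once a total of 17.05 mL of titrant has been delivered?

n(acid) = 0.1040 x 0.02206 = 0.002294 mol; n(NaOH) added = 0.1511 x 0.01705 = 0.002576 mol.
Base is in excess by 0.002576 - 0.002294 = 0.0002820 mol in a total volume of 0.03911 L.
[OH^-] = 0.0002820/0.03911 = 0.007211 M, so pOH = 2.14 and pH = 14.00 - 2.14 = 11.86.

11.86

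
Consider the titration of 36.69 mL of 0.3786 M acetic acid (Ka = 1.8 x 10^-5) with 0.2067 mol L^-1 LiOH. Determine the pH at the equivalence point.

8.94

n(CH3COOH) = 0.3786 x 0.03669 = 0.01389 mol; V(LiOH) at equivalence = 0.01389/0.2067 = 0.06720 L.
At equivalence all the acid is converted to CH3COO-; total volume = 0.03669 + 0.06720 = 0.1039 L, so [CH3COO-] = 0.01389/0.1039 = 0.1337 M.
Kb = Kw/Ka = 1.0e-14 / 1.8 x 10^-5 = 5.56e-10.
[OH^-] = sqrt(Kb x [CH3COO-]) = sqrt(5.56e-10 x 0.1337) = 8.62e-6 M.
pOH = 5.06, so pH = 14.00 - 5.06 = 8.94.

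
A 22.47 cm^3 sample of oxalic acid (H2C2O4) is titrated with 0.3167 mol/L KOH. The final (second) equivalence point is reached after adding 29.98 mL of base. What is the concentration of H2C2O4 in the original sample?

n(KOH) = 0.3167 x 0.02998 = 0.009495 mol.
At the final (second) equivalence point, 2 mol OH^- react per mol H2C2O4, so n(H2C2O4) = 0.009495 / 2 = 0.004747 mol.
[H2C2O4] = 0.004747 / 0.02247 L = 0.211 M.

0.211 M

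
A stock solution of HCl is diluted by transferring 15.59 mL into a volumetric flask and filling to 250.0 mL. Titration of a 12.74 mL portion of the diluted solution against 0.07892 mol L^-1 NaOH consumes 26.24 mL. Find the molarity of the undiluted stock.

n(NaOH) = 0.07892 x 0.02624 = 0.002071 mol.
n(HCl) in the aliquot = 0.002071 mol.
[diluted HCl] = 0.002071 / 0.01274 = 0.1625 M.
Dilution factor = 250.0/15.59 = 16.04, so [stock] = 0.1625 x 16.04 = 2.61 M.

2.61 M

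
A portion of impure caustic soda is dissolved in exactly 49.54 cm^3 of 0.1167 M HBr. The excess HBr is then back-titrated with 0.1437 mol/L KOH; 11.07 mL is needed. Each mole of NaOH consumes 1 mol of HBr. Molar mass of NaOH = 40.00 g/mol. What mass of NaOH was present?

0.168 g

Total n(HBr) added = 0.1167 x 0.04954 = 0.005781 mol.
n(KOH) used = 0.1437 x 0.01107 = 0.001591 mol, which equals the excess n(HBr).
So n(HBr) consumed by the sample = 0.005781 - 0.001591 = 0.004191 mol.
n(NaOH) = 0.004191 / 1 = 0.004191 mol.
mass = 0.004191 mol x 40.00 g/mol = 0.168 g.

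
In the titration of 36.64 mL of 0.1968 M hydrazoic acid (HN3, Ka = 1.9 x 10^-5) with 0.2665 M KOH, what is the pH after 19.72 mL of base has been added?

Initial n(HN3) = 0.1968 x 0.03664 = 0.007211 mol.
n(KOH) added = 0.2665 x 0.01972 = 0.005255 mol, converting that many moles of HN3 to N3-.
Remaining n(HN3) = 0.001955 mol; n(N3-) = 0.005255 mol.
By Henderson-Hasselbalch, pH = pKa + log([A^-]/[HA]) = 4.72 + log(0.005255/0.001955) = 4.72 + (+0.43) = 5.15.

5.15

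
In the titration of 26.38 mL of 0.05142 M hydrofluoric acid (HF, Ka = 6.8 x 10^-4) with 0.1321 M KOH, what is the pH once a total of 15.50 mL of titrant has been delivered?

n(acid) = 0.05142 x 0.02638 = 0.001356 mol; n(KOH) added = 0.1321 x 0.01550 = 0.002048 mol.
Base is in excess by 0.002048 - 0.001356 = 0.0006911 mol in a total volume of 0.04188 L.
[OH^-] = 0.0006911/0.04188 = 0.01650 M, so pOH = 1.78 and pH = 14.00 - 1.78 = 12.22.

12.22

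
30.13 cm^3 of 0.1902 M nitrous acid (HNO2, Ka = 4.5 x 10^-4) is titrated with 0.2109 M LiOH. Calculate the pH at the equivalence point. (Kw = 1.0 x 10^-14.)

8.17

n(HNO2) = 0.1902 x 0.03013 = 0.005731 mol; V(LiOH) at equivalence = 0.005731/0.2109 = 0.02717 L.
At equivalence all the acid is converted to NO2-; total volume = 0.03013 + 0.02717 = 0.05730 L, so [NO2-] = 0.005731/0.05730 = 0.1000 M.
Kb = Kw/Ka = 1.0e-14 / 4.5 x 10^-4 = 2.22e-11.
[OH^-] = sqrt(Kb x [NO2-]) = sqrt(2.22e-11 x 0.1000) = 1.49e-6 M.
pOH = 5.83, so pH = 14.00 - 5.83 = 8.17.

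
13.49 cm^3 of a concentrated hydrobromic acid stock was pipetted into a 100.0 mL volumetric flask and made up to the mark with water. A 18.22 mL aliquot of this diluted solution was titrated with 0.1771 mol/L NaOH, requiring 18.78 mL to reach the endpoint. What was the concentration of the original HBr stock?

1.35 M

n(NaOH) = 0.1771 x 0.01878 = 0.003326 mol.
n(HBr) in the aliquot = 0.003326 mol.
[diluted HBr] = 0.003326 / 0.01822 = 0.1825 M.
Dilution factor = 100.0/13.49 = 7.413, so [stock] = 0.1825 x 7.413 = 1.35 M.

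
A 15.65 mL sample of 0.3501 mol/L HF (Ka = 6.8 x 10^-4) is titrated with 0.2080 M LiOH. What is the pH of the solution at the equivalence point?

n(HF) = 0.3501 x 0.01565 = 0.005479 mol; V(LiOH) at equivalence = 0.005479/0.2080 = 0.02634 L.
At equivalence all the acid is converted to F-; total volume = 0.01565 + 0.02634 = 0.04199 L, so [F-] = 0.005479/0.04199 = 0.1305 M.
Kb = Kw/Ka = 1.0e-14 / 6.8 x 10^-4 = 1.47e-11.
[OH^-] = sqrt(Kb x [F-]) = sqrt(1.47e-11 x 0.1305) = 1.39e-6 M.
pOH = 5.86, so pH = 14.00 - 5.86 = 8.14.

8.14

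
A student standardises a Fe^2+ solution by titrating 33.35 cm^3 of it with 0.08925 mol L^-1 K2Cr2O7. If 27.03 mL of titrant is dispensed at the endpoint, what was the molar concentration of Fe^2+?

n(K2Cr2O7) = 0.08925 x 0.02703 = 0.002412 mol.
From the balanced equation, 1 mol K2Cr2O7 reacts with 6 mol Fe^2+, so n(Fe^2+) = 0.002412 x 6/1 = 0.01447 mol.
[Fe^2+] = 0.01447 / 0.03335 L = 0.434 M.

0.434 M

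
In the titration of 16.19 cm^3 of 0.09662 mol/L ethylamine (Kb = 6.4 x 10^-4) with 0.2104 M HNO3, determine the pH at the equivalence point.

5.99

n(C2H5NH2) = 0.09662 x 0.01619 = 0.001564 mol; V(HNO3) at equivalence = 0.001564/0.2104 = 0.007435 L.
At equivalence the base is fully converted to C2H5NH3+; total volume = 0.02362 L, so [C2H5NH3+] = 0.001564/0.02362 = 0.06621 M.
Ka(C2H5NH3+) = Kw/Kb = 1.0e-14 / 6.4 x 10^-4 = 1.56e-11.
[H^+] = sqrt(Ka x [C2H5NH3+]) = sqrt(1.56e-11 x 0.06621) = 1.02e-6 M.
pH = -log(1.02e-6) = 5.99.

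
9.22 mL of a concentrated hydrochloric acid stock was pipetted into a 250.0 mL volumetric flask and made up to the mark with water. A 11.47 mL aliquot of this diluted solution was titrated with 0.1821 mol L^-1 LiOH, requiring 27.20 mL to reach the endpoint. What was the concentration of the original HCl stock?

n(LiOH) = 0.1821 x 0.02720 = 0.004953 mol.
n(HCl) in the aliquot = 0.004953 mol.
[diluted HCl] = 0.004953 / 0.01147 = 0.4318 M.
Dilution factor = 250.0/9.220 = 27.11, so [stock] = 0.4318 x 27.11 = 11.7 M.

11.7 M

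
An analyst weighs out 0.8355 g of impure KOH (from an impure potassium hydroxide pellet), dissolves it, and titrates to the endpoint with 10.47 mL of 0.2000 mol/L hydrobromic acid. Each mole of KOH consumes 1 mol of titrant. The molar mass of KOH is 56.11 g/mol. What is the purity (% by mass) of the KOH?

n(HBr) = 0.2000 x 0.01047 = 0.002094 mol.
n(KOH) = 0.002094 / 1 = 0.002094 mol.
mass of KOH = 0.002094 x 56.11 = 0.1175 g.
% purity = 0.1175 / 0.8355 x 100 = 14.1%.

14.1%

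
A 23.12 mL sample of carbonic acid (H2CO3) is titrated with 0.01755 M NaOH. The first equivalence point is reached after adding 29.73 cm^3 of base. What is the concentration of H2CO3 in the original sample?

0.0226 M

n(NaOH) = 0.01755 x 0.02973 = 0.0005218 mol.
At the first equivalence point, 1 mol OH^- react per mol H2CO3, so n(H2CO3) = 0.0005218 / 1 = 0.0005218 mol.
[H2CO3] = 0.0005218 / 0.02312 L = 0.0226 M.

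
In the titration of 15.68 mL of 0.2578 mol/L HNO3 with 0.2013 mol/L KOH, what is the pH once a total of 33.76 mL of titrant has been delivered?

12.75

n(acid) = 0.2578 x 0.01568 = 0.004042 mol; n(KOH) added = 0.2013 x 0.03376 = 0.006796 mol.
Base is in excess by 0.006796 - 0.004042 = 0.002754 mol in a total volume of 0.04944 L.
[OH^-] = 0.002754/0.04944 = 0.05570 M, so pOH = 1.25 and pH = 14.00 - 1.25 = 12.75.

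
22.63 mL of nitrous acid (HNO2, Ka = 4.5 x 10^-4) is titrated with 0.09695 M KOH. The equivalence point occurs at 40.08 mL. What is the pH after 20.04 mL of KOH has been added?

3.35

20.04 mL is exactly half the equivalence volume (40.08/2), i.e. the half-equivalence point.
There, n(HA) = n(A^-), so pH = pKa = -log(4.5 x 10^-4) = 3.35.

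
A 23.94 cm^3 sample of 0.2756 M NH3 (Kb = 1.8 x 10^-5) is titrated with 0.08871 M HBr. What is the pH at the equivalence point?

5.21

n(NH3) = 0.2756 x 0.02394 = 0.006598 mol; V(HBr) at equivalence = 0.006598/0.08871 = 0.07438 L.
At equivalence the base is fully converted to NH4+; total volume = 0.09832 L, so [NH4+] = 0.006598/0.09832 = 0.06711 M.
Ka(NH4+) = Kw/Kb = 1.0e-14 / 1.8 x 10^-5 = 5.56e-10.
[H^+] = sqrt(Ka x [NH4+]) = sqrt(5.56e-10 x 0.06711) = 6.11e-6 M.
pH = -log(6.11e-6) = 5.21.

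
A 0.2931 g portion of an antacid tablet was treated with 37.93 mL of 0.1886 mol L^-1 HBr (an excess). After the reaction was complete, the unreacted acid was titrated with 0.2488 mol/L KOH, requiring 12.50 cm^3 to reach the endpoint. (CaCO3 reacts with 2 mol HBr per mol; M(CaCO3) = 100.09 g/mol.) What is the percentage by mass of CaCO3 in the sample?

69.0%

Total n(HBr) added = 0.1886 x 0.03793 = 0.007154 mol.
n(KOH) used = 0.2488 x 0.01250 = 0.003110 mol, which equals the excess n(HBr).
So n(HBr) consumed by the sample = 0.007154 - 0.003110 = 0.004044 mol.
n(CaCO3) = 0.004044 / 2 = 0.002022 mol.
mass CaCO3 = 0.002022 x 100.09 = 0.2024 g, so %CaCO3 = 0.2024/0.2931 x 100 = 69.0%.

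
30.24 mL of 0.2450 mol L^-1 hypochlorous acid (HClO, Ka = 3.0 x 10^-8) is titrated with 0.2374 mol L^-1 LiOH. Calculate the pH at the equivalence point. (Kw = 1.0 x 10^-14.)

10.30

n(HClO) = 0.2450 x 0.03024 = 0.007409 mol; V(LiOH) at equivalence = 0.007409/0.2374 = 0.03121 L.
At equivalence all the acid is converted to ClO-; total volume = 0.03024 + 0.03121 = 0.06145 L, so [ClO-] = 0.007409/0.06145 = 0.1206 M.
Kb = Kw/Ka = 1.0e-14 / 3.0 x 10^-8 = 3.33e-7.
[OH^-] = sqrt(Kb x [ClO-]) = sqrt(3.33e-7 x 0.1206) = 0.000200 M.
pOH = 3.70, so pH = 14.00 - 3.70 = 10.30.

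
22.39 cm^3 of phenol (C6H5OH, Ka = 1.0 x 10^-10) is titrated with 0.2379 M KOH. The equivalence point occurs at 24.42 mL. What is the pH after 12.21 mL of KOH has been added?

10.00

12.21 mL is exactly half the equivalence volume (24.42/2), i.e. the half-equivalence point.
There, n(HA) = n(A^-), so pH = pKa = -log(1.0 x 10^-10) = 10.00.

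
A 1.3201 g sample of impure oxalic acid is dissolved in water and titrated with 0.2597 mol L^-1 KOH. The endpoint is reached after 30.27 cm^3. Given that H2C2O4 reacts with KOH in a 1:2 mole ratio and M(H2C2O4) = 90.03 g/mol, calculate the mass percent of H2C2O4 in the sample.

26.8%

n(KOH) = 0.2597 x 0.03027 = 0.007861 mol.
n(H2C2O4) = 0.007861 / 2 = 0.003931 mol.
mass of H2C2O4 = 0.003931 x 90.03 = 0.3539 g.
% purity = 0.3539 / 1.3201 x 100 = 26.8%.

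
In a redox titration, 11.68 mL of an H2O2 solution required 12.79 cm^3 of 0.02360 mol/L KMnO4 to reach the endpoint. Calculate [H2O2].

n(KMnO4) = 0.02360 x 0.01279 = 0.0003018 mol.
From the balanced equation, 2 mol KMnO4 reacts with 5 mol H2O2, so n(H2O2) = 0.0003018 x 5/2 = 0.0007546 mol.
[H2O2] = 0.0007546 / 0.01168 L = 0.0646 M.

0.0646 M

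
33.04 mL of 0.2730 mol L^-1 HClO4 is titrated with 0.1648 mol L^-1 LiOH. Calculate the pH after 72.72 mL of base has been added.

12.45

n(acid) = 0.2730 x 0.03304 = 0.009020 mol; n(LiOH) added = 0.1648 x 0.07272 = 0.01198 mol.
Base is in excess by 0.01198 - 0.009020 = 0.002964 mol in a total volume of 0.1058 L.
[OH^-] = 0.002964/0.1058 = 0.02803 M, so pOH = 1.55 and pH = 14.00 - 1.55 = 12.45.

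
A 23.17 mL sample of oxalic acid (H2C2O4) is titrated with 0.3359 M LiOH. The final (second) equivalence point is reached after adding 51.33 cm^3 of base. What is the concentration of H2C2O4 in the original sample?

n(LiOH) = 0.3359 x 0.05133 = 0.01724 mol.
At the final (second) equivalence point, 2 mol OH^- react per mol H2C2O4, so n(H2C2O4) = 0.01724 / 2 = 0.008621 mol.
[H2C2O4] = 0.008621 / 0.02317 L = 0.372 M.

0.372 M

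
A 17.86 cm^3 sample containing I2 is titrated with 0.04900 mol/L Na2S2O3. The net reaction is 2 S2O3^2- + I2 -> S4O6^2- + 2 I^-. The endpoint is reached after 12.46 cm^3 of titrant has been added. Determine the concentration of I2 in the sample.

n(Na2S2O3) = 0.04900 x 0.01246 = 0.0006105 mol.
From the balanced equation, 2 mol Na2S2O3 reacts with 1 mol I2, so n(I2) = 0.0006105 x 1/2 = 0.0003053 mol.
[I2] = 0.0003053 / 0.01786 L = 0.0171 M.

0.0171 M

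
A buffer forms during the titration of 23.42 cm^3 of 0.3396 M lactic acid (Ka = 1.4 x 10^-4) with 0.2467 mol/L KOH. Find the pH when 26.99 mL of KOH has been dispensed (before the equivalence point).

4.56

Initial n(HC3H5O3) = 0.3396 x 0.02342 = 0.007953 mol.
n(KOH) added = 0.2467 x 0.02699 = 0.006658 mol, converting that many moles of HC3H5O3 to C3H5O3-.
Remaining n(HC3H5O3) = 0.001295 mol; n(C3H5O3-) = 0.006658 mol.
By Henderson-Hasselbalch, pH = pKa + log([A^-]/[HA]) = 3.85 + log(0.006658/0.001295) = 3.85 + (+0.71) = 4.56.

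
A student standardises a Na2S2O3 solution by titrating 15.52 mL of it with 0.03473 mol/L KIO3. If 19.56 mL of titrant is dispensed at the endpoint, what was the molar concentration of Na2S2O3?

0.263 M

n(KIO3) = 0.03473 x 0.01956 = 0.0006793 mol.
From the balanced equation, 1 mol KIO3 reacts with 6 mol Na2S2O3, so n(Na2S2O3) = 0.0006793 x 6/1 = 0.004076 mol.
[Na2S2O3] = 0.004076 / 0.01552 L = 0.263 M.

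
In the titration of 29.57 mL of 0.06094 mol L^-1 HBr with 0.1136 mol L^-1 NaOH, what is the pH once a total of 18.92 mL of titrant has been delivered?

n(acid) = 0.06094 x 0.02957 = 0.001802 mol; n(NaOH) added = 0.1136 x 0.01892 = 0.002149 mol.
Base is in excess by 0.002149 - 0.001802 = 0.0003473 mol in a total volume of 0.04849 L.
[OH^-] = 0.0003473/0.04849 = 0.007163 M, so pOH = 2.14 and pH = 14.00 - 2.14 = 11.86.

11.86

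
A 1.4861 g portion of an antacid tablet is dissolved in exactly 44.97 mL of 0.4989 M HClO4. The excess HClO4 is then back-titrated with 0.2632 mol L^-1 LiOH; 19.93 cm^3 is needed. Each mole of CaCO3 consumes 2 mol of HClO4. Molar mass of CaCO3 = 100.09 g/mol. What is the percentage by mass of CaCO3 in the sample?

57.9%

Total n(HClO4) added = 0.4989 x 0.04497 = 0.02244 mol.
n(LiOH) used = 0.2632 x 0.01993 = 0.005246 mol, which equals the excess n(HClO4).
So n(HClO4) consumed by the sample = 0.02244 - 0.005246 = 0.01719 mol.
n(CaCO3) = 0.01719 / 2 = 0.008595 mol.
mass CaCO3 = 0.008595 x 100.09 = 0.8603 g, so %CaCO3 = 0.8603/1.4861 x 100 = 57.9%.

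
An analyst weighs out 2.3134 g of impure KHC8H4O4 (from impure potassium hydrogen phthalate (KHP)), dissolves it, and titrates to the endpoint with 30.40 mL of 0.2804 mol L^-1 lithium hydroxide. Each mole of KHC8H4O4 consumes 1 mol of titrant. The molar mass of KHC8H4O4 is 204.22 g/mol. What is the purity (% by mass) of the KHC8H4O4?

75.2%

n(LiOH) = 0.2804 x 0.03040 = 0.008524 mol.
n(KHC8H4O4) = 0.008524 / 1 = 0.008524 mol.
mass of KHC8H4O4 = 0.008524 x 204.22 = 1.741 g.
% purity = 1.741 / 2.3134 x 100 = 75.2%.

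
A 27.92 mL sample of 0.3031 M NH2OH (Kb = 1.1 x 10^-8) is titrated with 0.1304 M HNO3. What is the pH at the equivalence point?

3.54

n(NH2OH) = 0.3031 x 0.02792 = 0.008463 mol; V(HNO3) at equivalence = 0.008463/0.1304 = 0.06490 L.
At equivalence the base is fully converted to NH3OH+; total volume = 0.09282 L, so [NH3OH+] = 0.008463/0.09282 = 0.09117 M.
Ka(NH3OH+) = Kw/Kb = 1.0e-14 / 1.1 x 10^-8 = 9.09e-7.
[H^+] = sqrt(Ka x [NH3OH+]) = sqrt(9.09e-7 x 0.09117) = 0.000288 M.
pH = -log(0.000288) = 3.54.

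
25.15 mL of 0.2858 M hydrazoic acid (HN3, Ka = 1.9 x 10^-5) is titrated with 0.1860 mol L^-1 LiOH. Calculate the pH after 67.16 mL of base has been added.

n(acid) = 0.2858 x 0.02515 = 0.007188 mol; n(LiOH) added = 0.1860 x 0.06716 = 0.01249 mol.
Base is in excess by 0.01249 - 0.007188 = 0.005304 mol in a total volume of 0.09231 L.
[OH^-] = 0.005304/0.09231 = 0.05746 M, so pOH = 1.24 and pH = 14.00 - 1.24 = 12.76.

12.76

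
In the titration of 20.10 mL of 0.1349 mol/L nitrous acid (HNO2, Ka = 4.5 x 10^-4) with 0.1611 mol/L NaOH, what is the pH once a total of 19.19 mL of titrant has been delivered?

11.99

n(acid) = 0.1349 x 0.02010 = 0.002711 mol; n(NaOH) added = 0.1611 x 0.01919 = 0.003092 mol.
Base is in excess by 0.003092 - 0.002711 = 0.0003800 mol in a total volume of 0.03929 L.
[OH^-] = 0.0003800/0.03929 = 0.009672 M, so pOH = 2.01 and pH = 14.00 - 2.01 = 11.99.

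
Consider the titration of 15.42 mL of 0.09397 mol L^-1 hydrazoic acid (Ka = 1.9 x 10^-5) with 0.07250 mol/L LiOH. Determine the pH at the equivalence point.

n(HN3) = 0.09397 x 0.01542 = 0.001449 mol; V(LiOH) at equivalence = 0.001449/0.07250 = 0.01999 L.
At equivalence all the acid is converted to N3-; total volume = 0.01542 + 0.01999 = 0.03541 L, so [N3-] = 0.001449/0.03541 = 0.04093 M.
Kb = Kw/Ka = 1.0e-14 / 1.9 x 10^-5 = 5.26e-10.
[OH^-] = sqrt(Kb x [N3-]) = sqrt(5.26e-10 x 0.04093) = 4.64e-6 M.
pOH = 5.33, so pH = 14.00 - 5.33 = 8.67.

8.67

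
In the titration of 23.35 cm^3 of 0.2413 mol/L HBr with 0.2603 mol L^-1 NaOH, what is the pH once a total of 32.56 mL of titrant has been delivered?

12.71

n(acid) = 0.2413 x 0.02335 = 0.005634 mol; n(NaOH) added = 0.2603 x 0.03256 = 0.008475 mol.
Base is in excess by 0.008475 - 0.005634 = 0.002841 mol in a total volume of 0.05591 L.
[OH^-] = 0.002841/0.05591 = 0.05081 M, so pOH = 1.29 and pH = 14.00 - 1.29 = 12.71.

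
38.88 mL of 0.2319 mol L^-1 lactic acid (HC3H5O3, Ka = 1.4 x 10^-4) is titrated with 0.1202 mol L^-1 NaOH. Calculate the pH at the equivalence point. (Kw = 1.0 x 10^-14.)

8.38

n(HC3H5O3) = 0.2319 x 0.03888 = 0.009016 mol; V(NaOH) at equivalence = 0.009016/0.1202 = 0.07501 L.
At equivalence all the acid is converted to C3H5O3-; total volume = 0.03888 + 0.07501 = 0.1139 L, so [C3H5O3-] = 0.009016/0.1139 = 0.07917 M.
Kb = Kw/Ka = 1.0e-14 / 1.4 x 10^-4 = 7.14e-11.
[OH^-] = sqrt(Kb x [C3H5O3-]) = sqrt(7.14e-11 x 0.07917) = 2.38e-6 M.
pOH = 5.62, so pH = 14.00 - 5.62 = 8.38.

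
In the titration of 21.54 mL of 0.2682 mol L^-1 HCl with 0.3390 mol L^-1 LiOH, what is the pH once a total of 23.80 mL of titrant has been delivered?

12.70

n(acid) = 0.2682 x 0.02154 = 0.005777 mol; n(LiOH) added = 0.3390 x 0.02380 = 0.008068 mol.
Base is in excess by 0.008068 - 0.005777 = 0.002291 mol in a total volume of 0.04534 L.
[OH^-] = 0.002291/0.04534 = 0.05053 M, so pOH = 1.30 and pH = 14.00 - 1.30 = 12.70.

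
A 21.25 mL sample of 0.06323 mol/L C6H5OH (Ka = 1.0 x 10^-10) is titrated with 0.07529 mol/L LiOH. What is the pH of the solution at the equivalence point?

n(C6H5OH) = 0.06323 x 0.02125 = 0.001344 mol; V(LiOH) at equivalence = 0.001344/0.07529 = 0.01785 L.
At equivalence all the acid is converted to C6H5O-; total volume = 0.02125 + 0.01785 = 0.03910 L, so [C6H5O-] = 0.001344/0.03910 = 0.03437 M.
Kb = Kw/Ka = 1.0e-14 / 1.0 x 10^-10 = 0.000100.
[OH^-] = sqrt(Kb x [C6H5O-]) = sqrt(0.000100 x 0.03437) = 0.00185 M.
pOH = 2.73, so pH = 14.00 - 2.73 = 11.27.

11.27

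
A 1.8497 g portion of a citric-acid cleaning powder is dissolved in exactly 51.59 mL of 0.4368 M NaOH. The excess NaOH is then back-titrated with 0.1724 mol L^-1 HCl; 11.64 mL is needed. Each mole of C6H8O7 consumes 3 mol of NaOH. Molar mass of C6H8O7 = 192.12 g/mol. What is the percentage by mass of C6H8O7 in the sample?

71.1%

Total n(NaOH) added = 0.4368 x 0.05159 = 0.02253 mol.
n(HCl) used = 0.1724 x 0.01164 = 0.002007 mol, which equals the excess n(NaOH).
So n(NaOH) consumed by the sample = 0.02253 - 0.002007 = 0.02053 mol.
n(C6H8O7) = 0.02053 / 3 = 0.006843 mol.
mass C6H8O7 = 0.006843 x 192.12 = 1.315 g, so %C6H8O7 = 1.315/1.8497 x 100 = 71.1%.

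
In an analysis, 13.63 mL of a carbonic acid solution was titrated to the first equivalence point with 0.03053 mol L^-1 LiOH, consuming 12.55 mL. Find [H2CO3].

0.0281 M

n(LiOH) = 0.03053 x 0.01255 = 0.0003832 mol.
At the first equivalence point, 1 mol OH^- react per mol H2CO3, so n(H2CO3) = 0.0003832 / 1 = 0.0003832 mol.
[H2CO3] = 0.0003832 / 0.01363 L = 0.0281 M.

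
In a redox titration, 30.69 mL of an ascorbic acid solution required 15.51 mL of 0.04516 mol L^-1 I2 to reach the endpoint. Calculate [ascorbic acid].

0.0228 M

n(I2) = 0.04516 x 0.01551 = 0.0007004 mol.
From the balanced equation, 1 mol I2 reacts with 1 mol ascorbic acid, so n(ascorbic acid) = 0.0007004 x 1/1 = 0.0007004 mol.
[ascorbic acid] = 0.0007004 / 0.03069 L = 0.0228 M.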